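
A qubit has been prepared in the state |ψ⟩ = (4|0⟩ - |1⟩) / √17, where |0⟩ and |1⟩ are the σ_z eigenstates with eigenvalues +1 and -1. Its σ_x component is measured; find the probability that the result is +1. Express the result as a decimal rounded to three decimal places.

|+x⟩ = (|0⟩ + |1⟩)/√2, so ⟨+x|ψ⟩ = (3) / (√2·√17).
P = |3|² / 34 = 9/34.

0.265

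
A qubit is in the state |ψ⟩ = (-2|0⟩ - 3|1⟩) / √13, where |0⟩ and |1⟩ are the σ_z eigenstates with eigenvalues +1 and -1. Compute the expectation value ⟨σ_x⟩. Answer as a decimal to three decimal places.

⟨σ_x⟩ = 2 Re(a* b)/(|a|²+|b|²) with a = -2, b = -3.
a* b = 6, so ⟨σ_x⟩ = 12/13.

0.923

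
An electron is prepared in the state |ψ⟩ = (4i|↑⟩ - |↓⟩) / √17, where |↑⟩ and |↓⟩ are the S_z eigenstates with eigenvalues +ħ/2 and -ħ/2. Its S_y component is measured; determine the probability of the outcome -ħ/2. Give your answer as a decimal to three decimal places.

0.265

|-y⟩ = (|↑⟩ - i|↓⟩)/√2, so ⟨-y|ψ⟩ = (3i) / (√2·√17).
P = |3i|² / 34 = 9/34.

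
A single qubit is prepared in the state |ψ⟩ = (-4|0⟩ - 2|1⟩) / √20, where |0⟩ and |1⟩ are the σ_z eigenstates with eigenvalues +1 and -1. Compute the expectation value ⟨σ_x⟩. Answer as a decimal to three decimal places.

⟨σ_x⟩ = 2 Re(a* b)/(|a|²+|b|²) with a = -4, b = -2.
a* b = 8, so ⟨σ_x⟩ = 16/20.

0.800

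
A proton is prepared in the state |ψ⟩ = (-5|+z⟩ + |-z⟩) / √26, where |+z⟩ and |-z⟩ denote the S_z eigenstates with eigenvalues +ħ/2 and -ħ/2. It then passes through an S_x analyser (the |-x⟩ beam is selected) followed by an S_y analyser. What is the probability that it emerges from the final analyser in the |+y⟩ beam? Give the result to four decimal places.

0.3462

First analyser (S_x): P(|-x⟩) = |⟨-x|ψ⟩|² = 36/52.
After stage 1 the state is |-x⟩; P(|+y⟩) = |⟨+y|-x⟩|² = 1/2.
Joint probability = 36/52 × 1/2 = 0.3462.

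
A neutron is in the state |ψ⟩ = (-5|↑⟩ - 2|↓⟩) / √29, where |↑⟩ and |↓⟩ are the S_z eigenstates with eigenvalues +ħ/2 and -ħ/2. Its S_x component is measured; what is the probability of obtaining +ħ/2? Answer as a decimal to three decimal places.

0.845

|+x⟩ = (|↑⟩ + |↓⟩)/√2, so ⟨+x|ψ⟩ = (-7) / (√2·√29).
P = |-7|² / 58 = 49/58.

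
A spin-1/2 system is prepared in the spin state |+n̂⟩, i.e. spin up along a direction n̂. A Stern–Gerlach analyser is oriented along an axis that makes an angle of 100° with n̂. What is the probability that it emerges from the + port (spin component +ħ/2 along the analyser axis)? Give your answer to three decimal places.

For spin-½, the probability of finding spin-up along an axis at angle θ to the initial spin direction is cos²(θ/2); spin-down is sin²(θ/2).
θ = 100°, so P = cos²(50°) ≈ 0.413.

0.413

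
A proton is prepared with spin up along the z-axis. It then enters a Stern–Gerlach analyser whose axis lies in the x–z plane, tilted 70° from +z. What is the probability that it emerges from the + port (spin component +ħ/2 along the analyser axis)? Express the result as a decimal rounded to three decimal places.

0.671

For spin-½, the probability of finding spin-up along an axis at angle θ to the initial spin direction is cos²(θ/2); spin-down is sin²(θ/2).
θ = 70°, so P = cos²(35°) ≈ 0.671.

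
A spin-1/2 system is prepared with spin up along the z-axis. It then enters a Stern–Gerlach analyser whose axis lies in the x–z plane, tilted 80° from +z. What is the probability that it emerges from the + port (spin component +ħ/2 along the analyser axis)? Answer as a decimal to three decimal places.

For spin-½, the probability of finding spin-up along an axis at angle θ to the initial spin direction is cos²(θ/2); spin-down is sin²(θ/2).
θ = 80°, so P = cos²(40°) ≈ 0.587.

0.587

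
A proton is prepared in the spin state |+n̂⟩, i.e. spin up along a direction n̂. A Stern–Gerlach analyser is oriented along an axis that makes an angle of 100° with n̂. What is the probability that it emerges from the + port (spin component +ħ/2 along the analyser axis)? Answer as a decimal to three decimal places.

0.413

For spin-½, the probability of finding spin-up along an axis at angle θ to the initial spin direction is cos²(θ/2); spin-down is sin²(θ/2).
θ = 100°, so P = cos²(50°) ≈ 0.413.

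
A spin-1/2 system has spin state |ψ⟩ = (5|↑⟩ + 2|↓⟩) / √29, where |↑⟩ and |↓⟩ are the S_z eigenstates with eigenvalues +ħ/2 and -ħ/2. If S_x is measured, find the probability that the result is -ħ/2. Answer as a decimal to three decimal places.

0.155

|-x⟩ = (|↑⟩ - |↓⟩)/√2, so ⟨-x|ψ⟩ = (3) / (√2·√29).
P = |3|² / 58 = 9/58.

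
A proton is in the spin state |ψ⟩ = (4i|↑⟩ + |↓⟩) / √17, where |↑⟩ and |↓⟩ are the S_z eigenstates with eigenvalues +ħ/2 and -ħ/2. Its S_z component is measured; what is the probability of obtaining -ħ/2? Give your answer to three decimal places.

0.059

The -ħ/2 outcome corresponds to |↓⟩. Its amplitude in |ψ⟩ is 1/√17.
P = |1|² / 17 = 1/17.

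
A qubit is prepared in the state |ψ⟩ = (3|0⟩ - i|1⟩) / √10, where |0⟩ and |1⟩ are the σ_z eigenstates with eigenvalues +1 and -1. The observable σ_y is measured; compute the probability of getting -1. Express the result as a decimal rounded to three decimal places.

|-y⟩ = (|0⟩ - i|1⟩)/√2, so ⟨-y|ψ⟩ = (4) / (√2·√10).
P = |4|² / 20 = 16/20.

0.800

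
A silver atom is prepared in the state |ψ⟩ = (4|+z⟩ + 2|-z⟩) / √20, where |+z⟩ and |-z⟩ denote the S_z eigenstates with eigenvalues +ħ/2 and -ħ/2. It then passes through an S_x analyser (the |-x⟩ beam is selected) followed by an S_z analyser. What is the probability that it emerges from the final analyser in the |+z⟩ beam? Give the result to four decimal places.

First analyser (S_x): P(|-x⟩) = |⟨-x|ψ⟩|² = 4/40.
After stage 1 the state is |-x⟩; P(|+z⟩) = |⟨+z|-x⟩|² = 1/2.
Joint probability = 4/40 × 1/2 = 0.0500.

0.0500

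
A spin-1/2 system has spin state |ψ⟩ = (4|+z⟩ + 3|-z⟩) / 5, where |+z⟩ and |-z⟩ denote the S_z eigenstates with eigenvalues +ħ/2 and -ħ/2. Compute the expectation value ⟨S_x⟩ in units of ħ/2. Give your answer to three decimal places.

⟨σ_x⟩ = 2 Re(a* b)/(|a|²+|b|²) with a = 4, b = 3.
a* b = 12, so ⟨σ_x⟩ = 24/25.
⟨S_x⟩ = (ħ/2)·⟨σ_x⟩.

0.960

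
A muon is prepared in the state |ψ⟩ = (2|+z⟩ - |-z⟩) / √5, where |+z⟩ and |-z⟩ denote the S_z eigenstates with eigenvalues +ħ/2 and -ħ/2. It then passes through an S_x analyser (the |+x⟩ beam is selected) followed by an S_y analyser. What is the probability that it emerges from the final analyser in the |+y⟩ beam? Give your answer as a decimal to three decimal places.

0.050

First analyser (S_x): P(|+x⟩) = |⟨+x|ψ⟩|² = 1/10.
After stage 1 the state is |+x⟩; P(|+y⟩) = |⟨+y|+x⟩|² = 1/2.
Joint probability = 1/10 × 1/2 = 0.050.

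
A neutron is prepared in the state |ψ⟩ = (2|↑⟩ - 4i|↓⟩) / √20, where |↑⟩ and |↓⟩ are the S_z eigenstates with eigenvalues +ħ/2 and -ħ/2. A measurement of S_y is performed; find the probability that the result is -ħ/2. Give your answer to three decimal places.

0.900

|-y⟩ = (|↑⟩ - i|↓⟩)/√2, so ⟨-y|ψ⟩ = (6) / (√2·√20).
P = |6|² / 40 = 36/40.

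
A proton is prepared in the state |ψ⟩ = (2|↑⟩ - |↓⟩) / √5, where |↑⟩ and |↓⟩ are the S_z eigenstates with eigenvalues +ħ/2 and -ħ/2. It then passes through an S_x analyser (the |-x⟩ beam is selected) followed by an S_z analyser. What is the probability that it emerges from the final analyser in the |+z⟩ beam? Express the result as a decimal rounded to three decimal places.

0.450

First analyser (S_x): P(|-x⟩) = |⟨-x|ψ⟩|² = 9/10.
After stage 1 the state is |-x⟩; P(|+z⟩) = |⟨+z|-x⟩|² = 1/2.
Joint probability = 9/10 × 1/2 = 0.450.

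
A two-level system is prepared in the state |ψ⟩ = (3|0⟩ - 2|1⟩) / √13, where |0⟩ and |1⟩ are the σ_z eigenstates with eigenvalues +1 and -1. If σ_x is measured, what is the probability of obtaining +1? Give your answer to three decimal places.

|+x⟩ = (|0⟩ + |1⟩)/√2, so ⟨+x|ψ⟩ = (1) / (√2·√13).
P = |1|² / 26 = 1/26.

0.038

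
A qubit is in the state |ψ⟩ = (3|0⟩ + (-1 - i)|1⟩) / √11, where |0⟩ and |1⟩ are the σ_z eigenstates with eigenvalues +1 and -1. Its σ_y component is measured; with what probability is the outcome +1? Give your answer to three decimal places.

|+y⟩ = (|0⟩ + i|1⟩)/√2, so ⟨+y|ψ⟩ = (2 + i) / (√2·√11).
P = |2 + i|² / 22 = 5/22.

0.227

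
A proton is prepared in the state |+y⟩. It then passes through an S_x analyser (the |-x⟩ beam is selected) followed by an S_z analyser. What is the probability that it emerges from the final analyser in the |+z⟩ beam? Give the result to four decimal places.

0.2500

First analyser (S_x): from |+y⟩, P(|-x⟩) = 1/2.
After stage 1 the state is |-x⟩; P(|+z⟩) = |⟨+z|-x⟩|² = 1/2.
Joint probability = 1/2 × 1/2 = 0.2500.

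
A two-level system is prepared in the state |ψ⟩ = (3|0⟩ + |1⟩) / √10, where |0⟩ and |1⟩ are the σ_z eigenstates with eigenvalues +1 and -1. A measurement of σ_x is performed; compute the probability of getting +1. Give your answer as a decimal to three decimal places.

0.800

|+x⟩ = (|0⟩ + |1⟩)/√2, so ⟨+x|ψ⟩ = (4) / (√2·√10).
P = |4|² / 20 = 16/20.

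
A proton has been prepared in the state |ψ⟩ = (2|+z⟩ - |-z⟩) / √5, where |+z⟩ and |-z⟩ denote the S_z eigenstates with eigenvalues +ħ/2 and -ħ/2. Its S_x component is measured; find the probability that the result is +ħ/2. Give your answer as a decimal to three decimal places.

|+x⟩ = (|+z⟩ + |-z⟩)/√2, so ⟨+x|ψ⟩ = (1) / (√2·√5).
P = |1|² / 10 = 1/10.

0.100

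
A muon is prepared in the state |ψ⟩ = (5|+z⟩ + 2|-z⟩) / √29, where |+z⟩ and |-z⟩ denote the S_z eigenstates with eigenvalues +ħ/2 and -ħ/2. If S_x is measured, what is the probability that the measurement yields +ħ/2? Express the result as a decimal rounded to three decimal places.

|+x⟩ = (|+z⟩ + |-z⟩)/√2, so ⟨+x|ψ⟩ = (7) / (√2·√29).
P = |7|² / 58 = 49/58.

0.845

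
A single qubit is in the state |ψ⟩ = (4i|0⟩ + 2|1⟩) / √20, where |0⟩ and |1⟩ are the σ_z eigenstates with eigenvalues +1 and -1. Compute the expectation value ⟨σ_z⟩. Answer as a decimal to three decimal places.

⟨σ_z⟩ = |a|² - |b|² divided by |a|²+|b|², with a, b the |0⟩, |1⟩ amplitudes.
= (16 - 4)/20 = 12/20.

0.600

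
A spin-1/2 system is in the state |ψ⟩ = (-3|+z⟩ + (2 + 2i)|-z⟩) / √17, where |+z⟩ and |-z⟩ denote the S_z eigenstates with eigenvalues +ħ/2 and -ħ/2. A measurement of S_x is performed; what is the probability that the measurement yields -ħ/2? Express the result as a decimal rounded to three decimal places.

|-x⟩ = (|+z⟩ - |-z⟩)/√2, so ⟨-x|ψ⟩ = (-5 - 2i) / (√2·√17).
P = |-5 - 2i|² / 34 = 29/34.

0.853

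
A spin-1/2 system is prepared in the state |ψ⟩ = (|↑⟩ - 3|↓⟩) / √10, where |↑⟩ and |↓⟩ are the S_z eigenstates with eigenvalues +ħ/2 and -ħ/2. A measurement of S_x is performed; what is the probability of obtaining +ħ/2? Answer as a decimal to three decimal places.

0.200

|+x⟩ = (|↑⟩ + |↓⟩)/√2, so ⟨+x|ψ⟩ = (-2) / (√2·√10).
P = |-2|² / 20 = 4/20.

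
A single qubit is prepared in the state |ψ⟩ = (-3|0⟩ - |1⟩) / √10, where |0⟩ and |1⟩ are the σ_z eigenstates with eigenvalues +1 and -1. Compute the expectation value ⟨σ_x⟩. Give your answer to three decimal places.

⟨σ_x⟩ = 2 Re(a* b)/(|a|²+|b|²) with a = -3, b = -1.
a* b = 3, so ⟨σ_x⟩ = 6/10.

0.600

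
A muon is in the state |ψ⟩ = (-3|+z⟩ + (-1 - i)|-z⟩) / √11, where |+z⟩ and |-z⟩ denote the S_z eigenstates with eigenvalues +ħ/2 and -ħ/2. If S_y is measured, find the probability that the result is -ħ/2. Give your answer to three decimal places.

|-y⟩ = (|+z⟩ - i|-z⟩)/√2, so ⟨-y|ψ⟩ = (-2 - i) / (√2·√11).
P = |-2 - i|² / 22 = 5/22.

0.227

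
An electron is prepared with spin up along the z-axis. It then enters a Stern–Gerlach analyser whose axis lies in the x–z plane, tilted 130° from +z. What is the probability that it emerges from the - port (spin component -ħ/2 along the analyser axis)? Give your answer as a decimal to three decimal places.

0.821

For spin-½, the probability of finding spin-up along an axis at angle θ to the initial spin direction is cos²(θ/2); spin-down is sin²(θ/2).
θ = 130°, so P = sin²(65°) ≈ 0.821.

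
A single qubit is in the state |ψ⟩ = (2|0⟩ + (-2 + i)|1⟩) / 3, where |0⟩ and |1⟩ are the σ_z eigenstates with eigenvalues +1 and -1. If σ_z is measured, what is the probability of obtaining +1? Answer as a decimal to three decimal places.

The +1 outcome corresponds to |0⟩. Its amplitude in |ψ⟩ is 2/3.
P = |2|² / 9 = 4/9.

0.444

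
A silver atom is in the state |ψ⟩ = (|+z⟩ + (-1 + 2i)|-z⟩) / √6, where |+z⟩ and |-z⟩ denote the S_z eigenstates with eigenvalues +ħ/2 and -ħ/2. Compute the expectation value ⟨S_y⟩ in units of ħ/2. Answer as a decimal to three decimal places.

⟨σ_y⟩ = 2 Im(a* b)/(|a|²+|b|²) with a = 1, b = (-1 + 2i).
a* b = (-1 + 2i), so ⟨σ_y⟩ = 4/6.
⟨S_y⟩ = (ħ/2)·⟨σ_y⟩.

0.667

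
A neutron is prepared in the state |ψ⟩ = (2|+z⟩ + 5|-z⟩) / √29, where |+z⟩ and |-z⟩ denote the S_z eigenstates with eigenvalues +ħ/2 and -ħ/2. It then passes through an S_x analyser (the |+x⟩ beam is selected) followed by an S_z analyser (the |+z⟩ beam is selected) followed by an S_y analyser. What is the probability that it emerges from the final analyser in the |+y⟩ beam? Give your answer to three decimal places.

0.211

First analyser (S_x): P(|+x⟩) = |⟨+x|ψ⟩|² = 49/58.
After stage 1 the state is |+x⟩; P(|+z⟩) = |⟨+z|+x⟩|² = 1/2.
After stage 2 the state is |+z⟩; P(|+y⟩) = |⟨+y|+z⟩|² = 1/2.
Joint probability = 49/58 × 1/2 × 1/2 = 0.211.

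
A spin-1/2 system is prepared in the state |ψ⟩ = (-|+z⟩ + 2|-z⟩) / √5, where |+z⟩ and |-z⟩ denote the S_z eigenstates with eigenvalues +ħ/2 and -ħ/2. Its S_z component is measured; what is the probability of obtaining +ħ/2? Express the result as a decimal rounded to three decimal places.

0.200

The +ħ/2 outcome corresponds to |+z⟩. Its amplitude in |ψ⟩ is -1/√5.
P = |-1|² / 5 = 1/5.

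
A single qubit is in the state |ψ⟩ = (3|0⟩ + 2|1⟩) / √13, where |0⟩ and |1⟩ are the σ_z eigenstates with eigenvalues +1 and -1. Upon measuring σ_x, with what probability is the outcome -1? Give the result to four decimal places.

0.0385

|-x⟩ = (|0⟩ - |1⟩)/√2, so ⟨-x|ψ⟩ = (1) / (√2·√13).
P = |1|² / 26 = 1/26.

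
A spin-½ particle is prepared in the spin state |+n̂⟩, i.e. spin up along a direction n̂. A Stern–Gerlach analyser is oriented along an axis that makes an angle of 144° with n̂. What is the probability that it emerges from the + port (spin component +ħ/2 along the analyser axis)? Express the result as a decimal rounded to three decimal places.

For spin-½, the probability of finding spin-up along an axis at angle θ to the initial spin direction is cos²(θ/2); spin-down is sin²(θ/2).
θ = 144°, so P = cos²(72°) ≈ 0.095.

0.095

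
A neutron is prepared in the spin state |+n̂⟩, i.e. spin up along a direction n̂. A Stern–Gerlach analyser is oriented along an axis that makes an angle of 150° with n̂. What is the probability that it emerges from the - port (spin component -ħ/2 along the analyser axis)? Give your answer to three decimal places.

For spin-½, the probability of finding spin-up along an axis at angle θ to the initial spin direction is cos²(θ/2); spin-down is sin²(θ/2).
θ = 150°, so P = sin²(75°) ≈ 0.933.

0.933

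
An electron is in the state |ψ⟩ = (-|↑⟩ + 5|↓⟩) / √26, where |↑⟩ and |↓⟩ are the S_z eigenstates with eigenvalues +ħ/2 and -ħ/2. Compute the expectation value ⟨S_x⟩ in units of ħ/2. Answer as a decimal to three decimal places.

⟨σ_x⟩ = 2 Re(a* b)/(|a|²+|b|²) with a = -1, b = 5.
a* b = -5, so ⟨σ_x⟩ = -10/26.
⟨S_x⟩ = (ħ/2)·⟨σ_x⟩.

-0.385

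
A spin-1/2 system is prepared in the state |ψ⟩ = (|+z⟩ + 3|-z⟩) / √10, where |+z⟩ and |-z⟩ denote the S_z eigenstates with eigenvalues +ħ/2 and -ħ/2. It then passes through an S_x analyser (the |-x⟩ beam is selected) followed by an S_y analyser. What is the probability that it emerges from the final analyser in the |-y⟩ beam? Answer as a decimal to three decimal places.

First analyser (S_x): P(|-x⟩) = |⟨-x|ψ⟩|² = 4/20.
After stage 1 the state is |-x⟩; P(|-y⟩) = |⟨-y|-x⟩|² = 1/2.
Joint probability = 4/20 × 1/2 = 0.100.

0.100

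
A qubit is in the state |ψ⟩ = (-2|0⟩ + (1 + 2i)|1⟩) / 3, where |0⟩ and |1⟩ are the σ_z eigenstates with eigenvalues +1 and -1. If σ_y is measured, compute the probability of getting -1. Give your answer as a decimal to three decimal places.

|-y⟩ = (|0⟩ - i|1⟩)/√2, so ⟨-y|ψ⟩ = (-4 + i) / (√2·3).
P = |-4 + i|² / 18 = 17/18.

0.944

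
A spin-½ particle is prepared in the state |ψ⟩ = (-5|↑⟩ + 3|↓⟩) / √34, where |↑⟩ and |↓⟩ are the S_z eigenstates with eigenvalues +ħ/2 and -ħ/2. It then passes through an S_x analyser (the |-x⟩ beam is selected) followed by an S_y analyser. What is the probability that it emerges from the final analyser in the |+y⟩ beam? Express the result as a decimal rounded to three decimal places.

First analyser (S_x): P(|-x⟩) = |⟨-x|ψ⟩|² = 64/68.
After stage 1 the state is |-x⟩; P(|+y⟩) = |⟨+y|-x⟩|² = 1/2.
Joint probability = 64/68 × 1/2 = 0.471.

0.471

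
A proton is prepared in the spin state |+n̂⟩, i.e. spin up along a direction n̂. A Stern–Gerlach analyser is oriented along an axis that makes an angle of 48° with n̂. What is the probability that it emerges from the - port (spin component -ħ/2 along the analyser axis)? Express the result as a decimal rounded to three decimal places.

For spin-½, the probability of finding spin-up along an axis at angle θ to the initial spin direction is cos²(θ/2); spin-down is sin²(θ/2).
θ = 48°, so P = sin²(24°) ≈ 0.165.

0.165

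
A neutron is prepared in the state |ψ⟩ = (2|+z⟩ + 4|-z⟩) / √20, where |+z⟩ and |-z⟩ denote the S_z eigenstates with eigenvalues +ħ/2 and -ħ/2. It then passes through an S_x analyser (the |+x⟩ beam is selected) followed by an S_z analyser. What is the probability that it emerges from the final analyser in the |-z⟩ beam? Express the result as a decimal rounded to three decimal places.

0.450

First analyser (S_x): P(|+x⟩) = |⟨+x|ψ⟩|² = 36/40.
After stage 1 the state is |+x⟩; P(|-z⟩) = |⟨-z|+x⟩|² = 1/2.
Joint probability = 36/40 × 1/2 = 0.450.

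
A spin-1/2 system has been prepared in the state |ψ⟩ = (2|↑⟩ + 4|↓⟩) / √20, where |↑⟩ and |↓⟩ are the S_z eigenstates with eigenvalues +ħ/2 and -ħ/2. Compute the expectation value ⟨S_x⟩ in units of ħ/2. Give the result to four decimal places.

0.8000

⟨σ_x⟩ = 2 Re(a* b)/(|a|²+|b|²) with a = 2, b = 4.
a* b = 8, so ⟨σ_x⟩ = 16/20.
⟨S_x⟩ = (ħ/2)·⟨σ_x⟩.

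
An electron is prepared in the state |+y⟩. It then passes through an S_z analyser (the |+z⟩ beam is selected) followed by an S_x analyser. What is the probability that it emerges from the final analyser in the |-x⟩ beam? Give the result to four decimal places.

First analyser (S_z): from |+y⟩, P(|+z⟩) = 1/2.
After stage 1 the state is |+z⟩; P(|-x⟩) = |⟨-x|+z⟩|² = 1/2.
Joint probability = 1/2 × 1/2 = 0.2500.

0.2500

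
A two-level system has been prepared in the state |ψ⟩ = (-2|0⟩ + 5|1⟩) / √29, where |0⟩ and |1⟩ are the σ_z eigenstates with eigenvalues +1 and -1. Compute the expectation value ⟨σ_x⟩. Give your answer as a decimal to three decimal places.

⟨σ_x⟩ = 2 Re(a* b)/(|a|²+|b|²) with a = -2, b = 5.
a* b = -10, so ⟨σ_x⟩ = -20/29.

-0.690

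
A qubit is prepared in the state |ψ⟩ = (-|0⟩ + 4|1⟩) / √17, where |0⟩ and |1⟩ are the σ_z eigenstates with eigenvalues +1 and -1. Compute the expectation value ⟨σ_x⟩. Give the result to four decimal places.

-0.4706

⟨σ_x⟩ = 2 Re(a* b)/(|a|²+|b|²) with a = -1, b = 4.
a* b = -4, so ⟨σ_x⟩ = -8/17.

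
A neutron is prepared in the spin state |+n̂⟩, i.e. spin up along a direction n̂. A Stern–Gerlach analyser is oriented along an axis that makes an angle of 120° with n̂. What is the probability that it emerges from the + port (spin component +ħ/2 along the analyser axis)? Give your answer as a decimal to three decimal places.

For spin-½, the probability of finding spin-up along an axis at angle θ to the initial spin direction is cos²(θ/2); spin-down is sin²(θ/2).
θ = 120°, so P = cos²(60°) ≈ 0.250.

0.250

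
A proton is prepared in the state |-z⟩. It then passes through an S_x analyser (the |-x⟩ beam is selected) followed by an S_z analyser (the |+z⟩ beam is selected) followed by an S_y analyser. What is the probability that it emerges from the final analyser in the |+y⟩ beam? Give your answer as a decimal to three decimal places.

First analyser (S_x): from |-z⟩, P(|-x⟩) = 1/2.
After stage 1 the state is |-x⟩; P(|+z⟩) = |⟨+z|-x⟩|² = 1/2.
After stage 2 the state is |+z⟩; P(|+y⟩) = |⟨+y|+z⟩|² = 1/2.
Joint probability = 1/2 × 1/2 × 1/2 = 0.125.

0.125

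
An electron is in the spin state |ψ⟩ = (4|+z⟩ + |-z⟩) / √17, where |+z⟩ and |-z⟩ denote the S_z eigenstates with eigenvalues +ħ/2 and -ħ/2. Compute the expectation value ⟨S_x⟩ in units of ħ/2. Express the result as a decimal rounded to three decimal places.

0.471

⟨σ_x⟩ = 2 Re(a* b)/(|a|²+|b|²) with a = 4, b = 1.
a* b = 4, so ⟨σ_x⟩ = 8/17.
⟨S_x⟩ = (ħ/2)·⟨σ_x⟩.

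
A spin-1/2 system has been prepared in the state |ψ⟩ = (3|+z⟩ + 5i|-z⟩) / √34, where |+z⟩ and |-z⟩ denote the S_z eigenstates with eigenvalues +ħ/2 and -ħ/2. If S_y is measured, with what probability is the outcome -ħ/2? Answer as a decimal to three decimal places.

0.059

|-y⟩ = (|+z⟩ - i|-z⟩)/√2, so ⟨-y|ψ⟩ = (-2) / (√2·√34).
P = |-2|² / 68 = 4/68.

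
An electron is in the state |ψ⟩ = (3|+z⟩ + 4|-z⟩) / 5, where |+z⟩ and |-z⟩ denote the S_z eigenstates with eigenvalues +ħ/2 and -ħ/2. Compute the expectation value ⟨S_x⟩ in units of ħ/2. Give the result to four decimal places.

⟨σ_x⟩ = 2 Re(a* b)/(|a|²+|b|²) with a = 3, b = 4.
a* b = 12, so ⟨σ_x⟩ = 24/25.
⟨S_x⟩ = (ħ/2)·⟨σ_x⟩.

0.9600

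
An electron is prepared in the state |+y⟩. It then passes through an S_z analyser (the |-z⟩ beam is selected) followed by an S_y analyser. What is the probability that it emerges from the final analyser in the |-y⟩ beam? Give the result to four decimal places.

First analyser (S_z): from |+y⟩, P(|-z⟩) = 1/2.
After stage 1 the state is |-z⟩; P(|-y⟩) = |⟨-y|-z⟩|² = 1/2.
Joint probability = 1/2 × 1/2 = 0.2500.

0.2500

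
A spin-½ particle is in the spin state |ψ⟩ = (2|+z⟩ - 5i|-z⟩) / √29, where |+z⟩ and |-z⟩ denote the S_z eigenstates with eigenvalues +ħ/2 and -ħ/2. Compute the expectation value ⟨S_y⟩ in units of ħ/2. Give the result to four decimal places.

⟨σ_y⟩ = 2 Im(a* b)/(|a|²+|b|²) with a = 2, b = -5i.
a* b = -10i, so ⟨σ_y⟩ = -20/29.
⟨S_y⟩ = (ħ/2)·⟨σ_y⟩.

-0.6897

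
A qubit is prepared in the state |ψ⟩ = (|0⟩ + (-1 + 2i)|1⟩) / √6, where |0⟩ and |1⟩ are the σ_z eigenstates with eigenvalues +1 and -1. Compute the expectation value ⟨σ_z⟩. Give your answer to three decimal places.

⟨σ_z⟩ = |a|² - |b|² divided by |a|²+|b|², with a, b the |0⟩, |1⟩ amplitudes.
= (1 - 5)/6 = -4/6.

-0.667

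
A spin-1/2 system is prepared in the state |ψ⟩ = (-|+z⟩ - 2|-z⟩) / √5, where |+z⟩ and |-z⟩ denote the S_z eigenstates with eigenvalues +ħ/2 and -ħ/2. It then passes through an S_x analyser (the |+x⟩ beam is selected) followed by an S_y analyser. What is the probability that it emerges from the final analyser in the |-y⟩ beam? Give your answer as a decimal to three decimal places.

First analyser (S_x): P(|+x⟩) = |⟨+x|ψ⟩|² = 9/10.
After stage 1 the state is |+x⟩; P(|-y⟩) = |⟨-y|+x⟩|² = 1/2.
Joint probability = 9/10 × 1/2 = 0.450.

0.450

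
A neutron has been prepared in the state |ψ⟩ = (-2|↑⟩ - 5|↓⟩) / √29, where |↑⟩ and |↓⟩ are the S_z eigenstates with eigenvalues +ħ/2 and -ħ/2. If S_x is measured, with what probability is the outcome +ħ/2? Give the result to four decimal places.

|+x⟩ = (|↑⟩ + |↓⟩)/√2, so ⟨+x|ψ⟩ = (-7) / (√2·√29).
P = |-7|² / 58 = 49/58.

0.8448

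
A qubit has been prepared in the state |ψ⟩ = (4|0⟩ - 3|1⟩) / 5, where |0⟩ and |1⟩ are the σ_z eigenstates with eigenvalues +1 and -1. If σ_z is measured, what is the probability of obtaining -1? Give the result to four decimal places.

The -1 outcome corresponds to |1⟩. Its amplitude in |ψ⟩ is -3/5.
P = |-3|² / 25 = 9/25.

0.3600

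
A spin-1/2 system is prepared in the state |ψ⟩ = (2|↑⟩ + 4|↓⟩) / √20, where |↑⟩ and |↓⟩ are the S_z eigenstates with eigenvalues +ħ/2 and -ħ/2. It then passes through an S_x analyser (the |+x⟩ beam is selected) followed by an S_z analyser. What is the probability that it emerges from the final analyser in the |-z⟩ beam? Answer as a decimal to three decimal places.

0.450

First analyser (S_x): P(|+x⟩) = |⟨+x|ψ⟩|² = 36/40.
After stage 1 the state is |+x⟩; P(|-z⟩) = |⟨-z|+x⟩|² = 1/2.
Joint probability = 36/40 × 1/2 = 0.450.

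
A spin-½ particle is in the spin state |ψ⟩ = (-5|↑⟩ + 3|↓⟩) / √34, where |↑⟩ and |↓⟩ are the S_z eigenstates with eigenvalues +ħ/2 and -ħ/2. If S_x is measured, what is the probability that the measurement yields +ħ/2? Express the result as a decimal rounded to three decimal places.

0.059

|+x⟩ = (|↑⟩ + |↓⟩)/√2, so ⟨+x|ψ⟩ = (-2) / (√2·√34).
P = |-2|² / 68 = 4/68.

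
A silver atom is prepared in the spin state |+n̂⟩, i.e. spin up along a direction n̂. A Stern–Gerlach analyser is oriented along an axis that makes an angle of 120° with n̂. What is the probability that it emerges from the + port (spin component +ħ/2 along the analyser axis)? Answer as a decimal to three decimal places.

0.250

For spin-½, the probability of finding spin-up along an axis at angle θ to the initial spin direction is cos²(θ/2); spin-down is sin²(θ/2).
θ = 120°, so P = cos²(60°) ≈ 0.250.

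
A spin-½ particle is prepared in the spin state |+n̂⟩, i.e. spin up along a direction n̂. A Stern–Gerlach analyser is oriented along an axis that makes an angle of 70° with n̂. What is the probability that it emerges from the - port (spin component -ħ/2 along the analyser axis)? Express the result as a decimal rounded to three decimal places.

For spin-½, the probability of finding spin-up along an axis at angle θ to the initial spin direction is cos²(θ/2); spin-down is sin²(θ/2).
θ = 70°, so P = sin²(35°) ≈ 0.329.

0.329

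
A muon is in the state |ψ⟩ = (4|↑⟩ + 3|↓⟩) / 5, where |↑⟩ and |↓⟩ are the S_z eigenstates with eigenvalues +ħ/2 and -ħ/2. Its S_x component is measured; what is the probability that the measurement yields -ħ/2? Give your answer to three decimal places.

0.020

|-x⟩ = (|↑⟩ - |↓⟩)/√2, so ⟨-x|ψ⟩ = (1) / (√2·5).
P = |1|² / 50 = 1/50.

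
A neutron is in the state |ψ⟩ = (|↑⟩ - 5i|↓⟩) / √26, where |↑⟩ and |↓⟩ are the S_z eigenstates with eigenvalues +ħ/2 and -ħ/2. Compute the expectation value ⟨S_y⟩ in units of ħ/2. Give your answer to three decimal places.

-0.385

⟨σ_y⟩ = 2 Im(a* b)/(|a|²+|b|²) with a = 1, b = -5i.
a* b = -5i, so ⟨σ_y⟩ = -10/26.
⟨S_y⟩ = (ħ/2)·⟨σ_y⟩.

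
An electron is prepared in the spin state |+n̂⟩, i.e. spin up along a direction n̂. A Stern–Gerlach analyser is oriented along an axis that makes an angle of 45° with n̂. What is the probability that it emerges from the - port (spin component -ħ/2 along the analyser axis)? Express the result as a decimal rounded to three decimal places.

0.146

For spin-½, the probability of finding spin-up along an axis at angle θ to the initial spin direction is cos²(θ/2); spin-down is sin²(θ/2).
θ = 45°, so P = sin²(22.5°) ≈ 0.146.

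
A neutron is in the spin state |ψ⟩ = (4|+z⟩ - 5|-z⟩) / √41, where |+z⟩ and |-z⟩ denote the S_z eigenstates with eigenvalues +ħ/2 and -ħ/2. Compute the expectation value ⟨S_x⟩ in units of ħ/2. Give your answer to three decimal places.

⟨σ_x⟩ = 2 Re(a* b)/(|a|²+|b|²) with a = 4, b = -5.
a* b = -20, so ⟨σ_x⟩ = -40/41.
⟨S_x⟩ = (ħ/2)·⟨σ_x⟩.

-0.976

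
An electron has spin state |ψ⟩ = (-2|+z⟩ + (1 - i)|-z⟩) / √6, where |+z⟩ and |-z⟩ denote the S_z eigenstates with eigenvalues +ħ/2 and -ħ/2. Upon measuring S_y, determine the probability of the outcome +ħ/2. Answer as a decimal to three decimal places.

0.833

|+y⟩ = (|+z⟩ + i|-z⟩)/√2, so ⟨+y|ψ⟩ = (-3 - i) / (√2·√6).
P = |-3 - i|² / 12 = 10/12.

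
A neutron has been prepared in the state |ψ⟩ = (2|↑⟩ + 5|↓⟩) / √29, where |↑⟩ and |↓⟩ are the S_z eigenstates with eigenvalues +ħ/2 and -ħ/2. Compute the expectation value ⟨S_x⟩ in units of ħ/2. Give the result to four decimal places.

0.6897

⟨σ_x⟩ = 2 Re(a* b)/(|a|²+|b|²) with a = 2, b = 5.
a* b = 10, so ⟨σ_x⟩ = 20/29.
⟨S_x⟩ = (ħ/2)·⟨σ_x⟩.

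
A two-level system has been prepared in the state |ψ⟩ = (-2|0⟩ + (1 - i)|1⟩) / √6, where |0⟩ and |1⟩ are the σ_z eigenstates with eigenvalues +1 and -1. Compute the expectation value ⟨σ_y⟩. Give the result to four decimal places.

0.6667

⟨σ_y⟩ = 2 Im(a* b)/(|a|²+|b|²) with a = -2, b = (1 - i).
a* b = (-2 + 2i), so ⟨σ_y⟩ = 4/6.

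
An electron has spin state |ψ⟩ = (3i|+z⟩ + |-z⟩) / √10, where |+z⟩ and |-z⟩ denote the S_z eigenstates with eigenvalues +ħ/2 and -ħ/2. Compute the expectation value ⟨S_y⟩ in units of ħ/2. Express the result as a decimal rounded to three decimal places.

-0.600

⟨σ_y⟩ = 2 Im(a* b)/(|a|²+|b|²) with a = 3i, b = 1.
a* b = -3i, so ⟨σ_y⟩ = -6/10.
⟨S_y⟩ = (ħ/2)·⟨σ_y⟩.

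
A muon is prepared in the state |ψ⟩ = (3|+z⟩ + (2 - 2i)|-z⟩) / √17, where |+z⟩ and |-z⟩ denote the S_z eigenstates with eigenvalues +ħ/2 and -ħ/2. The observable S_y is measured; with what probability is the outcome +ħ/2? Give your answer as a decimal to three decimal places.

0.147

|+y⟩ = (|+z⟩ + i|-z⟩)/√2, so ⟨+y|ψ⟩ = (1 - 2i) / (√2·√17).
P = |1 - 2i|² / 34 = 5/34.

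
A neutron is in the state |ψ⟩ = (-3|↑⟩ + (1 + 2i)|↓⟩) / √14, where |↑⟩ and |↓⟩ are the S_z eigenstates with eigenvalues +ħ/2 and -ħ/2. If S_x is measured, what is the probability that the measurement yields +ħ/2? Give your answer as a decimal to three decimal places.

|+x⟩ = (|↑⟩ + |↓⟩)/√2, so ⟨+x|ψ⟩ = (-2 + 2i) / (√2·√14).
P = |-2 + 2i|² / 28 = 8/28.

0.286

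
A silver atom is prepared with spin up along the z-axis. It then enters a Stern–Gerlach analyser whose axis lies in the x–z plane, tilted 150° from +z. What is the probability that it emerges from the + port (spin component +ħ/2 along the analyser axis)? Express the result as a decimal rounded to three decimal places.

0.067

For spin-½, the probability of finding spin-up along an axis at angle θ to the initial spin direction is cos²(θ/2); spin-down is sin²(θ/2).
θ = 150°, so P = cos²(75°) ≈ 0.067.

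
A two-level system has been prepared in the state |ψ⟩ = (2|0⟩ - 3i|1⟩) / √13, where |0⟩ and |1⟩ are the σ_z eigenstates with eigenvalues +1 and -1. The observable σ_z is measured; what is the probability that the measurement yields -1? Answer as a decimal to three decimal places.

0.692

The -1 outcome corresponds to |1⟩. Its amplitude in |ψ⟩ is -3i/√13.
P = |-3i|² / 13 = 9/13.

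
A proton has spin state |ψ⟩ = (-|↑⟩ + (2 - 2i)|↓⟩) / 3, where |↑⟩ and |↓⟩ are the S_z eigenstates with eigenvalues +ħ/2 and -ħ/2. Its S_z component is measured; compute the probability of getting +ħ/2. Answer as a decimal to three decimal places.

0.111

The +ħ/2 outcome corresponds to |↑⟩. Its amplitude in |ψ⟩ is -1/3.
P = |-1|² / 9 = 1/9.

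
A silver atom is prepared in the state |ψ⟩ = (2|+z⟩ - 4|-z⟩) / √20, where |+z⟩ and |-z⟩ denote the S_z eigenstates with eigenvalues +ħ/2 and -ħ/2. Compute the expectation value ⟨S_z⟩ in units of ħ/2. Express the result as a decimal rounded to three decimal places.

-0.600

⟨σ_z⟩ = |a|² - |b|² divided by |a|²+|b|², with a, b the |+z⟩, |-z⟩ amplitudes.
= (4 - 16)/20 = -12/20.
⟨S_z⟩ = (ħ/2)·⟨σ_z⟩.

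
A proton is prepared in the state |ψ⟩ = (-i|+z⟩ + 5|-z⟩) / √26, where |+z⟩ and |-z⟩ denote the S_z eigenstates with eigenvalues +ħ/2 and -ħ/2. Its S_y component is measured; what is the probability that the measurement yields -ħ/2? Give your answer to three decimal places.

0.308

|-y⟩ = (|+z⟩ - i|-z⟩)/√2, so ⟨-y|ψ⟩ = (4i) / (√2·√26).
P = |4i|² / 52 = 16/52.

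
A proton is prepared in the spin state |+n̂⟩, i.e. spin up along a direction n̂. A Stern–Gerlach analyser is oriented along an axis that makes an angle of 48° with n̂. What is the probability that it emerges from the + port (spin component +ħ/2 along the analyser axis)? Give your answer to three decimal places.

For spin-½, the probability of finding spin-up along an axis at angle θ to the initial spin direction is cos²(θ/2); spin-down is sin²(θ/2).
θ = 48°, so P = cos²(24°) ≈ 0.835.

0.835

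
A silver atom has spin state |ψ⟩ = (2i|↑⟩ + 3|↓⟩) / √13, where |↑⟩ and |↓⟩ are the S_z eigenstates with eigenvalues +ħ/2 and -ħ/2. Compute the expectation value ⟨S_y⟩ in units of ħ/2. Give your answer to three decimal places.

-0.923

⟨σ_y⟩ = 2 Im(a* b)/(|a|²+|b|²) with a = 2i, b = 3.
a* b = -6i, so ⟨σ_y⟩ = -12/13.
⟨S_y⟩ = (ħ/2)·⟨σ_y⟩.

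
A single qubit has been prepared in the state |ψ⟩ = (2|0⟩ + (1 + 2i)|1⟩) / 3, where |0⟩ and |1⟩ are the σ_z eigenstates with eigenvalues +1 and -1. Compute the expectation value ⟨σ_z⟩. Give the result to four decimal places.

⟨σ_z⟩ = |a|² - |b|² divided by |a|²+|b|², with a, b the |0⟩, |1⟩ amplitudes.
= (4 - 5)/9 = -1/9.

-0.1111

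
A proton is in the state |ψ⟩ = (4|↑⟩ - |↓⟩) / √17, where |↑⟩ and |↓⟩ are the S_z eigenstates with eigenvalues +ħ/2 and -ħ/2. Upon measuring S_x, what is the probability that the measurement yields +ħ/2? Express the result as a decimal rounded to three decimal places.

0.265

|+x⟩ = (|↑⟩ + |↓⟩)/√2, so ⟨+x|ψ⟩ = (3) / (√2·√17).
P = |3|² / 34 = 9/34.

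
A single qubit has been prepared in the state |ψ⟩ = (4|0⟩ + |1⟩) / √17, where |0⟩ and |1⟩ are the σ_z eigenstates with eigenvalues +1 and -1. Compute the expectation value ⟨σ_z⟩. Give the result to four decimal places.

0.8824

⟨σ_z⟩ = |a|² - |b|² divided by |a|²+|b|², with a, b the |0⟩, |1⟩ amplitudes.
= (16 - 1)/17 = 15/17.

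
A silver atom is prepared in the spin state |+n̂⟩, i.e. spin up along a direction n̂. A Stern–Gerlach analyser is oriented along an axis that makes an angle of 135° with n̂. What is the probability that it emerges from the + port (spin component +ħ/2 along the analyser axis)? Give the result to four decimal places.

0.1464

For spin-½, the probability of finding spin-up along an axis at angle θ to the initial spin direction is cos²(θ/2); spin-down is sin²(θ/2).
θ = 135°, so P = cos²(67.5°) ≈ 0.1464.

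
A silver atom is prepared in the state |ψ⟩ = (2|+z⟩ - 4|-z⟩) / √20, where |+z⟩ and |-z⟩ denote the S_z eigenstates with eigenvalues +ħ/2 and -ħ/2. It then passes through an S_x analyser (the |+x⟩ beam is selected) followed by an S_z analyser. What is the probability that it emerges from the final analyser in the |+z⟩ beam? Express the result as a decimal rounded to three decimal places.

First analyser (S_x): P(|+x⟩) = |⟨+x|ψ⟩|² = 4/40.
After stage 1 the state is |+x⟩; P(|+z⟩) = |⟨+z|+x⟩|² = 1/2.
Joint probability = 4/40 × 1/2 = 0.050.

0.050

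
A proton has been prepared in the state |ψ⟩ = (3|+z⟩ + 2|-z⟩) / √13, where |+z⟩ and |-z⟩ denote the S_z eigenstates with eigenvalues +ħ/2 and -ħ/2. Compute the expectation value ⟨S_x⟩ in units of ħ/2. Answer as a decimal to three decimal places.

⟨σ_x⟩ = 2 Re(a* b)/(|a|²+|b|²) with a = 3, b = 2.
a* b = 6, so ⟨σ_x⟩ = 12/13.
⟨S_x⟩ = (ħ/2)·⟨σ_x⟩.

0.923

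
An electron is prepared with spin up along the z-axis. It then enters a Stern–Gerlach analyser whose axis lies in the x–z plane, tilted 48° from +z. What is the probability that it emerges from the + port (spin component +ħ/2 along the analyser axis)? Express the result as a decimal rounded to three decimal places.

For spin-½, the probability of finding spin-up along an axis at angle θ to the initial spin direction is cos²(θ/2); spin-down is sin²(θ/2).
θ = 48°, so P = cos²(24°) ≈ 0.835.

0.835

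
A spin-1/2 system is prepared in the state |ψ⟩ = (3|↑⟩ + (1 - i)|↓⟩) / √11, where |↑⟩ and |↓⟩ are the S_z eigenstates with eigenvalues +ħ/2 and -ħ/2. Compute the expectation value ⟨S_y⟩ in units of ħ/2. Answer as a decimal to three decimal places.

-0.545

⟨σ_y⟩ = 2 Im(a* b)/(|a|²+|b|²) with a = 3, b = (1 - i).
a* b = (3 - 3i), so ⟨σ_y⟩ = -6/11.
⟨S_y⟩ = (ħ/2)·⟨σ_y⟩.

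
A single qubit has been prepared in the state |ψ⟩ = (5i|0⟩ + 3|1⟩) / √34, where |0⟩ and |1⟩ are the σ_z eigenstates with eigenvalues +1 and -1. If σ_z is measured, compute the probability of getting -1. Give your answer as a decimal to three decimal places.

The -1 outcome corresponds to |1⟩. Its amplitude in |ψ⟩ is 3/√34.
P = |3|² / 34 = 9/34.

0.265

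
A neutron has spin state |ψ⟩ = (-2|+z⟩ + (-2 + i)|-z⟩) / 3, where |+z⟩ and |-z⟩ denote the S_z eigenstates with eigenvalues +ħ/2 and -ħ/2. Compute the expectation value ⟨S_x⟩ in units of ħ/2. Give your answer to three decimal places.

⟨σ_x⟩ = 2 Re(a* b)/(|a|²+|b|²) with a = -2, b = (-2 + i).
a* b = (4 - 2i), so ⟨σ_x⟩ = 8/9.
⟨S_x⟩ = (ħ/2)·⟨σ_x⟩.

0.889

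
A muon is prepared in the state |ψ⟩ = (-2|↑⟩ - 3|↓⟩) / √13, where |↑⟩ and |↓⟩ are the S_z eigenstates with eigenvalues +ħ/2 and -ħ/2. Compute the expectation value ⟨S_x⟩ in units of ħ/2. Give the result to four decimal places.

⟨σ_x⟩ = 2 Re(a* b)/(|a|²+|b|²) with a = -2, b = -3.
a* b = 6, so ⟨σ_x⟩ = 12/13.
⟨S_x⟩ = (ħ/2)·⟨σ_x⟩.

0.9231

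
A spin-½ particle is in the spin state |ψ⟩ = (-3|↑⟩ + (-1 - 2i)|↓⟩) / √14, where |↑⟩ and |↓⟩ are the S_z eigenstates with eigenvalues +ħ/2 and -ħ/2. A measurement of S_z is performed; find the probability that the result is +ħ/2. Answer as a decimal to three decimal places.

0.643

The +ħ/2 outcome corresponds to |↑⟩. Its amplitude in |ψ⟩ is -3/√14.
P = |-3|² / 14 = 9/14.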